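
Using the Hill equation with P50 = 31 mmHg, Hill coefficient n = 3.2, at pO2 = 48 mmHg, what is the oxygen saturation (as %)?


Y = pO2^n / (P50^n + pO2^n)
Y = 48^3.2 / (31^3.2 + 48^3.2)
Y = 80.2%

80.2%


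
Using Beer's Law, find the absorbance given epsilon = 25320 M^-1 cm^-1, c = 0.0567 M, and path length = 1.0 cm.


A = epsilon * c * l
A = 25320 * 0.0567 * 1.0
A = 1435.644

1435.644


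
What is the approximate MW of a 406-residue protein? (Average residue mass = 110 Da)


MW = n_residues * 110 Da
MW = 406 * 110
MW = 44660 Da

44660 Da


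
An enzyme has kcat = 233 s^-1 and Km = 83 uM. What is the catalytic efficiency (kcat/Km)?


Catalytic efficiency = kcat / Km
= 233 / 83
= 2.8072 uM^-1*s^-1

2.8072 uM^-1*s^-1


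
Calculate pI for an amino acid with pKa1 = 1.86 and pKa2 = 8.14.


pI = (pKa1 + pKa2) / 2
pI = (1.86 + 8.14) / 2
pI = 5.0

5.0


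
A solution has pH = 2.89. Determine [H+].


[H+] = 10^(-pH)
[H+] = 10^(-2.89)
[H+] = 0.0013 M

0.0013 M


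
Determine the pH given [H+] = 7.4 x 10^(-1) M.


pH = -log10([H+])
pH = -log10(7.4 x 10^(-1))
pH = 0.1308

0.1308


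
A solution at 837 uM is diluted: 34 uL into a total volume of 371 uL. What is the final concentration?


C2 = C1 * V1 / V2
C2 = 837 * 34 / 371
C2 = 76.7062 uM

76.7062 uM


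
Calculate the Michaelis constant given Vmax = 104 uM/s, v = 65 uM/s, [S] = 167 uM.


Km = [S] * (Vmax - v) / v
Km = 167 * (104 - 65) / 65
Km = 100.2 uM

100.2 uM


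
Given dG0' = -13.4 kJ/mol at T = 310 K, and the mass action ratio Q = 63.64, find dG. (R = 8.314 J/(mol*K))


dG = dG0' + RT * ln(Q) / 1000
dG = -13.4 + 8.314 * 310 * ln(63.64) / 1000
dG = -2.6957 kJ/mol

-2.6957 kJ/mol


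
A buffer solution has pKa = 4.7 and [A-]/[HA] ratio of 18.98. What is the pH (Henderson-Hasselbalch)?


pH = pKa + log10([A-]/[HA])
pH = 4.7 + log10(18.98)
pH = 5.9783

5.9783


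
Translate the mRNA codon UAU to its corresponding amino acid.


Standard genetic code lookup.
Codon UAU -> Tyr

Tyr


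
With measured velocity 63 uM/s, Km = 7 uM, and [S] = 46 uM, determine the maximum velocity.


Vmax = v * (Km + [S]) / [S]
Vmax = 63 * (7 + 46) / 46
Vmax = 72.587 uM/s

72.587 uM/s


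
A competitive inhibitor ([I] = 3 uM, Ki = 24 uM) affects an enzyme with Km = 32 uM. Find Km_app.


Km_app = Km * (1 + [I]/Ki)
Km_app = 32 * (1 + 3/24)
Km_app = 36.0 uM

36.0 uM


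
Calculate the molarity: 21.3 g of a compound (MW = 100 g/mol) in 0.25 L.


C = (mass / MW) / volume
C = (21.3 / 100) / 0.25
C = 0.852 M

0.852 M


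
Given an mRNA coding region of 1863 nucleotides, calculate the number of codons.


codons = nucleotides / 3
codons = 1863 / 3 = 621

621


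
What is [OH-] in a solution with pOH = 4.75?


[OH-] = 10^(-pOH)
[OH-] = 10^(-4.75)
[OH-] = 1.778e-05 M

1.778e-05 M


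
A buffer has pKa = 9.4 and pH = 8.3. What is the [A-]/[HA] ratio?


[A-]/[HA] = 10^(pH - pKa)
= 10^(8.3 - 9.4)
= 0.0794

0.0794


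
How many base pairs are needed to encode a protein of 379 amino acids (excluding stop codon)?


Each amino acid = 1 codon = 3 bp
bp = 379 * 3 = 1137 bp

1137 bp


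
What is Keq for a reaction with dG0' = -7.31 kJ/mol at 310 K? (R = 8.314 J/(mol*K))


Keq = exp(-dG0 * 1000 / (R * T))
Keq = exp(-(-7.31) * 1000 / (8.314 * 310))
Keq = 17.0518

17.0518


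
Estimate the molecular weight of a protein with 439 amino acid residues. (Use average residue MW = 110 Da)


MW = n_residues * 110 Da
MW = 439 * 110
MW = 48290 Da

48290 Da


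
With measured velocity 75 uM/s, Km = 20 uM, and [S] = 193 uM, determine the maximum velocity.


Vmax = v * (Km + [S]) / [S]
Vmax = 75 * (20 + 193) / 193
Vmax = 82.772 uM/s

82.772 uM/s


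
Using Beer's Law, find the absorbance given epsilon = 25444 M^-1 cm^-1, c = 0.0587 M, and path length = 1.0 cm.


A = epsilon * c * l
A = 25444 * 0.0587 * 1.0
A = 1493.5628

1493.5628


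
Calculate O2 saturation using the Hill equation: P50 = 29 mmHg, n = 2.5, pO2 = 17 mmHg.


Y = pO2^n / (P50^n + pO2^n)
Y = 17^2.5 / (29^2.5 + 17^2.5)
Y = 20.83%

20.83%


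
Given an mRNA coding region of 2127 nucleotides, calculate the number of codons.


codons = nucleotides / 3
codons = 2127 / 3 = 709

709


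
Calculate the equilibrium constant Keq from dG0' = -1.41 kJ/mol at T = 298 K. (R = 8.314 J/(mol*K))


Keq = exp(-dG0 * 1000 / (R * T))
Keq = exp(-(-1.41) * 1000 / (8.314 * 298))
Keq = 1.7667

1.7667


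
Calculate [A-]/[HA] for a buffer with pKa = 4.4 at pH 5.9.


[A-]/[HA] = 10^(pH - pKa)
= 10^(5.9 - 4.4)
= 31.6228

31.6228


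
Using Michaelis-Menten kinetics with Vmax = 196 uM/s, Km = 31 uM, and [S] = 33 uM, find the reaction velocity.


v = Vmax * [S] / (Km + [S])
v = 196 * 33 / (31 + 33)
v = 101.0625 uM/s

101.0625 uM/s


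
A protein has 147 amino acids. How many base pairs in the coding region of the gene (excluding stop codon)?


Each amino acid = 1 codon = 3 bp
bp = 147 * 3 = 441 bp

441 bp


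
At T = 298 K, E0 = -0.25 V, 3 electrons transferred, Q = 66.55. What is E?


E = E0 - (RT/nF) * ln(Q)
E = -0.25 - (8.314 * 298 / (3 * 96485)) * ln(66.55)
E = -0.2859 V

-0.2859 V


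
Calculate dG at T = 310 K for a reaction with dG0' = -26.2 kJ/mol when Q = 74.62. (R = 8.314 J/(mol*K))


dG = dG0' + RT * ln(Q) / 1000
dG = -26.2 + 8.314 * 310 * ln(74.62) / 1000
dG = -15.0855 kJ/mol

-15.0855 kJ/mol


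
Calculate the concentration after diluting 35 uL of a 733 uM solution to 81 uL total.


C2 = C1 * V1 / V2
C2 = 733 * 35 / 81
C2 = 316.7284 uM

316.7284 uM


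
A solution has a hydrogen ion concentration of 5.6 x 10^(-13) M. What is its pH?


pH = -log10([H+])
pH = -log10(5.6 x 10^(-13))
pH = 12.2518

12.2518


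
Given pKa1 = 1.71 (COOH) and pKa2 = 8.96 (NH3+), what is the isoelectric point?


pI = (pKa1 + pKa2) / 2
pI = (1.71 + 8.96) / 2
pI = 5.335

5.335


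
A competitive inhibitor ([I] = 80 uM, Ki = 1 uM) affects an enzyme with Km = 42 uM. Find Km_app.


Km_app = Km * (1 + [I]/Ki)
Km_app = 42 * (1 + 80/1)
Km_app = 3402.0 uM

3402.0 uM


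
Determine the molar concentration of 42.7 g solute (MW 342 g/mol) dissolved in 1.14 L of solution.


C = (mass / MW) / volume
C = (42.7 / 342) / 1.14
C = 0.1095 M

0.1095 M


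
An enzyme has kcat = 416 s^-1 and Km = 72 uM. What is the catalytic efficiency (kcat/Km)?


Catalytic efficiency = kcat / Km
= 416 / 72
= 5.7778 uM^-1*s^-1

5.7778 uM^-1*s^-1


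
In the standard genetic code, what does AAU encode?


Standard genetic code lookup.
Codon AAU -> Asn

Asn


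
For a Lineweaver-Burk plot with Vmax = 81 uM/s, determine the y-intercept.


y-intercept = 1/Vmax
= 1/81
= 0.0123 s/uM

0.0123 s/uM


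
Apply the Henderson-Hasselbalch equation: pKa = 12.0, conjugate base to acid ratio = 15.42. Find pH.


pH = pKa + log10([A-]/[HA])
pH = 12.0 + log10(15.42)
pH = 13.1881

13.1881


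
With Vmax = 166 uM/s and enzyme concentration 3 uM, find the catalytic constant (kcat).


kcat = Vmax / [E]t
kcat = 166 / 3
kcat = 55.3333 s^-1

55.3333 s^-1


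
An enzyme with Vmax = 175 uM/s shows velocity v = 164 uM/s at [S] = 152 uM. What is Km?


Km = [S] * (Vmax - v) / v
Km = 152 * (175 - 164) / 164
Km = 10.1951 uM

10.1951 uM


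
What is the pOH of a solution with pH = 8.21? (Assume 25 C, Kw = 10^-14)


pOH = 14 - pH
pOH = 14 - 8.21
pOH = 5.79

5.79


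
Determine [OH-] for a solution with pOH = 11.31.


[OH-] = 10^(-pOH)
[OH-] = 10^(-11.31)
[OH-] = 4.898e-12 M

4.898e-12 M


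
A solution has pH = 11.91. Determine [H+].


[H+] = 10^(-pH)
[H+] = 10^(-11.91)
[H+] = 1.230e-12 M

1.230e-12 M


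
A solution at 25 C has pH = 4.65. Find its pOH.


pOH = 14 - pH
pOH = 14 - 4.65
pOH = 9.35

9.35


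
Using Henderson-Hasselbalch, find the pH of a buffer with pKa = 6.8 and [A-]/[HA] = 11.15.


pH = pKa + log10([A-]/[HA])
pH = 6.8 + log10(11.15)
pH = 7.8473

7.8473


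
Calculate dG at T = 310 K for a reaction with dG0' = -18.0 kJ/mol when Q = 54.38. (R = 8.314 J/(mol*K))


dG = dG0' + RT * ln(Q) / 1000
dG = -18.0 + 8.314 * 310 * ln(54.38) / 1000
dG = -7.701 kJ/mol

-7.701 kJ/mol


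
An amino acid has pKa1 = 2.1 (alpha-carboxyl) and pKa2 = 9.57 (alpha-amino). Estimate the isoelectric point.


pI = (pKa1 + pKa2) / 2
pI = (2.1 + 9.57) / 2
pI = 5.835

5.835


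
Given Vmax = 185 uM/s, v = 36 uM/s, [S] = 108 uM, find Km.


Km = [S] * (Vmax - v) / v
Km = 108 * (185 - 36) / 36
Km = 447.0 uM

447.0 uM


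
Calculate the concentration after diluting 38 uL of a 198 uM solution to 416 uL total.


C2 = C1 * V1 / V2
C2 = 198 * 38 / 416
C2 = 18.0865 uM

18.0865 uM


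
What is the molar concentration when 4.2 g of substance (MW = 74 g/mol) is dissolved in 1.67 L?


C = (mass / MW) / volume
C = (4.2 / 74) / 1.67
C = 0.034 M

0.034 M


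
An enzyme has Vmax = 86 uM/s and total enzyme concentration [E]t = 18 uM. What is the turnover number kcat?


kcat = Vmax / [E]t
kcat = 86 / 18
kcat = 4.7778 s^-1

4.7778 s^-1


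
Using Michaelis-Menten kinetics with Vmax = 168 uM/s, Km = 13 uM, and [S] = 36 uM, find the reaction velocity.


v = Vmax * [S] / (Km + [S])
v = 168 * 36 / (13 + 36)
v = 123.4286 uM/s

123.4286 uM/s


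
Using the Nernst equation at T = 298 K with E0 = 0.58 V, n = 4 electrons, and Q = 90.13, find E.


E = E0 - (RT/nF) * ln(Q)
E = 0.58 - (8.314 * 298 / (4 * 96485)) * ln(90.13)
E = 0.5511 V

0.5511 V


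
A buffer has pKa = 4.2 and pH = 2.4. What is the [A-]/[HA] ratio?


[A-]/[HA] = 10^(pH - pKa)
= 10^(2.4 - 4.2)
= 0.0158

0.0158


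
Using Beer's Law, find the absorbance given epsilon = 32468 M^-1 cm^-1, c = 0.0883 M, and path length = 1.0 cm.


A = epsilon * c * l
A = 32468 * 0.0883 * 1.0
A = 2866.9244

2866.9244


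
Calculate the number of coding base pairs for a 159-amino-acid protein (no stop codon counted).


Each amino acid = 1 codon = 3 bp
bp = 159 * 3 = 477 bp

477 bp


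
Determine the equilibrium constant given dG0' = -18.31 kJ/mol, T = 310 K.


Keq = exp(-dG0 * 1000 / (R * T))
Keq = exp(-(-18.31) * 1000 / (8.314 * 310))
Keq = 1217.0969

1217.0969


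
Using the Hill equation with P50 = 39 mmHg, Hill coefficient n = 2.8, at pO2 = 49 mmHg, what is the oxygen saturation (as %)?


Y = pO2^n / (P50^n + pO2^n)
Y = 49^2.8 / (39^2.8 + 49^2.8)
Y = 65.46%

65.46%


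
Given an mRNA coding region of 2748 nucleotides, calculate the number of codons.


codons = nucleotides / 3
codons = 2748 / 3 = 916

916


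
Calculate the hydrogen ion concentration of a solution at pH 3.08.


[H+] = 10^(-pH)
[H+] = 10^(-3.08)
[H+] = 8.318e-04 M

8.318e-04 M


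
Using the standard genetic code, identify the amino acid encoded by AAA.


Standard genetic code lookup.
Codon AAA -> Lys

Lys


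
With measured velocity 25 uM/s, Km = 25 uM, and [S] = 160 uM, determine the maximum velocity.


Vmax = v * (Km + [S]) / [S]
Vmax = 25 * (25 + 160) / 160
Vmax = 28.9062 uM/s

28.9062 uM/s


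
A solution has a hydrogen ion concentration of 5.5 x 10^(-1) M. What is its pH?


pH = -log10([H+])
pH = -log10(5.5 x 10^(-1))
pH = 0.2596

0.2596


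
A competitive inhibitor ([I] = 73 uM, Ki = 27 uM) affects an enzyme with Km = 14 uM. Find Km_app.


Km_app = Km * (1 + [I]/Ki)
Km_app = 14 * (1 + 73/27)
Km_app = 51.8519 uM

51.8519 uM


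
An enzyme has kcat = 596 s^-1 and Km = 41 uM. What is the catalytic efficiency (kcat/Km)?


Catalytic efficiency = kcat / Km
= 596 / 41
= 14.5366 uM^-1*s^-1

14.5366 uM^-1*s^-1


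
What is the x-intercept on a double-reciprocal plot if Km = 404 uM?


x-intercept = -1/Km
= -1/404
= -0.0025 1/uM

-0.0025 1/uM


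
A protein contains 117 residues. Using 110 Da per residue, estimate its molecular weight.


MW = n_residues * 110 Da
MW = 117 * 110
MW = 12870 Da

12870 Da


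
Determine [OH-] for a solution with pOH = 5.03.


[OH-] = 10^(-pOH)
[OH-] = 10^(-5.03)
[OH-] = 9.333e-06 M

9.333e-06 M


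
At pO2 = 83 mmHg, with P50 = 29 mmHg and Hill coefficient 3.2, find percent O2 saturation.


Y = pO2^n / (P50^n + pO2^n)
Y = 83^3.2 / (29^3.2 + 83^3.2)
Y = 96.66%

96.66%


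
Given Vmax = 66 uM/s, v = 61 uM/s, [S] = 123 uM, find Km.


Km = [S] * (Vmax - v) / v
Km = 123 * (66 - 61) / 61
Km = 10.082 uM

10.082 uM


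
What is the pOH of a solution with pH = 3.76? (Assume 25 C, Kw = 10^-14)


pOH = 14 - pH
pOH = 14 - 3.76
pOH = 10.24

10.24


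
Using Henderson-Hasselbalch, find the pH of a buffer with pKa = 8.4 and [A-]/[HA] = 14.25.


pH = pKa + log10([A-]/[HA])
pH = 8.4 + log10(14.25)
pH = 9.5538

9.5538


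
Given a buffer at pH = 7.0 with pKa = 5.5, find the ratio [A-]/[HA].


[A-]/[HA] = 10^(pH - pKa)
= 10^(7.0 - 5.5)
= 31.6228

31.6228


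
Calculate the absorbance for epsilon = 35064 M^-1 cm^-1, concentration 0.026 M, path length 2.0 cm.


A = epsilon * c * l
A = 35064 * 0.026 * 2.0
A = 1823.328

1823.328


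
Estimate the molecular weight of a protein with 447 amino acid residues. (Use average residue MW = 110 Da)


MW = n_residues * 110 Da
MW = 447 * 110
MW = 49170 Da

49170 Da


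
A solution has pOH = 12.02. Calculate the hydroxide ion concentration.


[OH-] = 10^(-pOH)
[OH-] = 10^(-12.02)
[OH-] = 9.550e-13 M

9.550e-13 M


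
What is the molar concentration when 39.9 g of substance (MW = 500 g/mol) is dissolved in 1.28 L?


C = (mass / MW) / volume
C = (39.9 / 500) / 1.28
C = 0.0623 M

0.0623 M


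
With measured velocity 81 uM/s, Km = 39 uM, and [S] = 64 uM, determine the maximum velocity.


Vmax = v * (Km + [S]) / [S]
Vmax = 81 * (39 + 64) / 64
Vmax = 130.3594 uM/s

130.3594 uM/s


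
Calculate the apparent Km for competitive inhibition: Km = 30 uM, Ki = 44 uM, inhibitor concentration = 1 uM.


Km_app = Km * (1 + [I]/Ki)
Km_app = 30 * (1 + 1/44)
Km_app = 30.6818 uM

30.6818 uM


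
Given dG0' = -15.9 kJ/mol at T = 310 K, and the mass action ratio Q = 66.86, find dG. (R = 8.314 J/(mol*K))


dG = dG0' + RT * ln(Q) / 1000
dG = -15.9 + 8.314 * 310 * ln(66.86) / 1000
dG = -5.0685 kJ/mol

-5.0685 kJ/mol


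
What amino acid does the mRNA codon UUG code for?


Standard genetic code lookup.
Codon UUG -> Leu

Leu


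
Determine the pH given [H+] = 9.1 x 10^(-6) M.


pH = -log10([H+])
pH = -log10(9.1 x 10^(-6))
pH = 5.041

5.041


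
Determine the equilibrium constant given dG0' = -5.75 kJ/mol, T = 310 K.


Keq = exp(-dG0 * 1000 / (R * T))
Keq = exp(-(-5.75) * 1000 / (8.314 * 310))
Keq = 9.309

9.309


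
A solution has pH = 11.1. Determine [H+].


[H+] = 10^(-pH)
[H+] = 10^(-11.1)
[H+] = 7.943e-12 M

7.943e-12 M


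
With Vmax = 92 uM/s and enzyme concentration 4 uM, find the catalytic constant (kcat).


kcat = Vmax / [E]t
kcat = 92 / 4
kcat = 23.0 s^-1

23.0 s^-1


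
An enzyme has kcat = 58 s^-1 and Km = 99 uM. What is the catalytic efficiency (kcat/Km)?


Catalytic efficiency = kcat / Km
= 58 / 99
= 0.5859 uM^-1*s^-1

0.5859 uM^-1*s^-1


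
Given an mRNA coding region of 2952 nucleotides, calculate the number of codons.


codons = nucleotides / 3
codons = 2952 / 3 = 984

984


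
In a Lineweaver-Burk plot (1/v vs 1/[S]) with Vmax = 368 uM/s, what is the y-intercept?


y-intercept = 1/Vmax
= 1/368
= 0.0027 s/uM

0.0027 s/uM


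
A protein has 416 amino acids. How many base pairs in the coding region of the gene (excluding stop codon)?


Each amino acid = 1 codon = 3 bp
bp = 416 * 3 = 1248 bp

1248 bp


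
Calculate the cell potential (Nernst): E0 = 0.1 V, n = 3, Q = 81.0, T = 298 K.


E = E0 - (RT/nF) * ln(Q)
E = 0.1 - (8.314 * 298 / (3 * 96485)) * ln(81.0)
E = 0.0624 V

0.0624 V


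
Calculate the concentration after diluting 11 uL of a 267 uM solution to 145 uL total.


C2 = C1 * V1 / V2
C2 = 267 * 11 / 145
C2 = 20.2552 uM

20.2552 uM


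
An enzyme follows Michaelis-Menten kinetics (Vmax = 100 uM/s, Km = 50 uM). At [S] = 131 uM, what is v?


v = Vmax * [S] / (Km + [S])
v = 100 * 131 / (50 + 131)
v = 72.3757 uM/s

72.3757 uM/s


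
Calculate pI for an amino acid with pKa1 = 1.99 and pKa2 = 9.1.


pI = (pKa1 + pKa2) / 2
pI = (1.99 + 9.1) / 2
pI = 5.545

5.545


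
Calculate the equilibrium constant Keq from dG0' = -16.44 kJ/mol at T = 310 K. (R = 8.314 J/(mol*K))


Keq = exp(-dG0 * 1000 / (R * T))
Keq = exp(-(-16.44) * 1000 / (8.314 * 310))
Keq = 589.1433

589.1433


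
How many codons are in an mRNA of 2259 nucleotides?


codons = nucleotides / 3
codons = 2259 / 3 = 753

753


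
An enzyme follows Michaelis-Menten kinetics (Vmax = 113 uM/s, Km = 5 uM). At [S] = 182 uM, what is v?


v = Vmax * [S] / (Km + [S])
v = 113 * 182 / (5 + 182)
v = 109.9786 uM/s

109.9786 uM/s


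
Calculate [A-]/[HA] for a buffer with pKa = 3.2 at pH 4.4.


[A-]/[HA] = 10^(pH - pKa)
= 10^(4.4 - 3.2)
= 15.8489

15.8489


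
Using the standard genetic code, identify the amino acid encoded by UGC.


Standard genetic code lookup.
Codon UGC -> Cys

Cys


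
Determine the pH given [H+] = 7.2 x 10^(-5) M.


pH = -log10([H+])
pH = -log10(7.2 x 10^(-5))
pH = 4.1427

4.1427


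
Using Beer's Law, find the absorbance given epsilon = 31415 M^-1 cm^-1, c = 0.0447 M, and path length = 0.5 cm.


A = epsilon * c * l
A = 31415 * 0.0447 * 0.5
A = 702.1252

702.1252


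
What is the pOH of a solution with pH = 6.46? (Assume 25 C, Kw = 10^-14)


pOH = 14 - pH
pOH = 14 - 6.46
pOH = 7.54

7.54


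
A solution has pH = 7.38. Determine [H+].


[H+] = 10^(-pH)
[H+] = 10^(-7.38)
[H+] = 4.169e-08 M

4.169e-08 M


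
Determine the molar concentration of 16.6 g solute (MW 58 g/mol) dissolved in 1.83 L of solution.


C = (mass / MW) / volume
C = (16.6 / 58) / 1.83
C = 0.1564 M

0.1564 M


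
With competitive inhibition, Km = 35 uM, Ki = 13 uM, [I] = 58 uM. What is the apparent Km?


Km_app = Km * (1 + [I]/Ki)
Km_app = 35 * (1 + 58/13)
Km_app = 191.1538 uM

191.1538 uM


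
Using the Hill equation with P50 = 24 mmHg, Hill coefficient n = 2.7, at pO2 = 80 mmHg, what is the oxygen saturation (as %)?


Y = pO2^n / (P50^n + pO2^n)
Y = 80^2.7 / (24^2.7 + 80^2.7)
Y = 96.27%

96.27%


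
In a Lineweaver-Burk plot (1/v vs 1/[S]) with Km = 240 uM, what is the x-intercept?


x-intercept = -1/Km
= -1/240
= -0.0042 1/uM

-0.0042 1/uM


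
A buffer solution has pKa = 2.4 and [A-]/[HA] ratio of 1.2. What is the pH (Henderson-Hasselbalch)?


pH = pKa + log10([A-]/[HA])
pH = 2.4 + log10(1.2)
pH = 2.4792

2.4792


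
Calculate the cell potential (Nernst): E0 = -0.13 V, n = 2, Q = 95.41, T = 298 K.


E = E0 - (RT/nF) * ln(Q)
E = -0.13 - (8.314 * 298 / (2 * 96485)) * ln(95.41)
E = -0.1885 V

-0.1885 V


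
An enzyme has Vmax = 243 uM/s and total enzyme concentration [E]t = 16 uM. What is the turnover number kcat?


kcat = Vmax / [E]t
kcat = 243 / 16
kcat = 15.1875 s^-1

15.1875 s^-1


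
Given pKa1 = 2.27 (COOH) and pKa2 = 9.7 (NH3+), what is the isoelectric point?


pI = (pKa1 + pKa2) / 2
pI = (2.27 + 9.7) / 2
pI = 5.985

5.985


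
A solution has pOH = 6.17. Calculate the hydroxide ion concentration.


[OH-] = 10^(-pOH)
[OH-] = 10^(-6.17)
[OH-] = 6.761e-07 M

6.761e-07 M


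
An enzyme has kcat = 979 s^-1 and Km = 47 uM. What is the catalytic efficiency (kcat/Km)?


Catalytic efficiency = kcat / Km
= 979 / 47
= 20.8298 uM^-1*s^-1

20.8298 uM^-1*s^-1


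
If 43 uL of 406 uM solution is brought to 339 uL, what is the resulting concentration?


C2 = C1 * V1 / V2
C2 = 406 * 43 / 339
C2 = 51.4985 uM

51.4985 uM


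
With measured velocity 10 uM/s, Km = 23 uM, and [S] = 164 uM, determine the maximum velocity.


Vmax = v * (Km + [S]) / [S]
Vmax = 10 * (23 + 164) / 164
Vmax = 11.4024 uM/s

11.4024 uM/s


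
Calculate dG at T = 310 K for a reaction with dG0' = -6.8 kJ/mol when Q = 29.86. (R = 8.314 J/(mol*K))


dG = dG0' + RT * ln(Q) / 1000
dG = -6.8 + 8.314 * 310 * ln(29.86) / 1000
dG = 1.954 kJ/mol

1.954 kJ/mol


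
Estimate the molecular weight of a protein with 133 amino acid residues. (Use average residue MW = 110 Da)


MW = n_residues * 110 Da
MW = 133 * 110
MW = 14630 Da

14630 Da


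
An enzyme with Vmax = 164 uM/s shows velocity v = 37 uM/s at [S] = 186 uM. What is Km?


Km = [S] * (Vmax - v) / v
Km = 186 * (164 - 37) / 37
Km = 638.4324 uM

638.4324 uM


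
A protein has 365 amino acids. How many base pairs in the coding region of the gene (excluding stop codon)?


Each amino acid = 1 codon = 3 bp
bp = 365 * 3 = 1095 bp

1095 bp


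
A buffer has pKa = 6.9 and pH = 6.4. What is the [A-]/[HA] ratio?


[A-]/[HA] = 10^(pH - pKa)
= 10^(6.4 - 6.9)
= 0.3162

0.3162


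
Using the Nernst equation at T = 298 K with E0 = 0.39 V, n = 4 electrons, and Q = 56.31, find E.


E = E0 - (RT/nF) * ln(Q)
E = 0.39 - (8.314 * 298 / (4 * 96485)) * ln(56.31)
E = 0.3641 V

0.3641 V


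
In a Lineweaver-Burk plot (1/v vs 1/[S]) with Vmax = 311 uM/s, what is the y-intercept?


y-intercept = 1/Vmax
= 1/311
= 0.0032 s/uM

0.0032 s/uM


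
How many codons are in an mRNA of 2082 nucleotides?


codons = nucleotides / 3
codons = 2082 / 3 = 694

694


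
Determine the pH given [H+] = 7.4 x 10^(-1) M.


pH = -log10([H+])
pH = -log10(7.4 x 10^(-1))
pH = 0.1308

0.1308


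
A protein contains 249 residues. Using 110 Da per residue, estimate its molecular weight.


MW = n_residues * 110 Da
MW = 249 * 110
MW = 27390 Da

27390 Da


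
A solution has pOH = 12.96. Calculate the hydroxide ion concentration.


[OH-] = 10^(-pOH)
[OH-] = 10^(-12.96)
[OH-] = 1.096e-13 M

1.096e-13 M


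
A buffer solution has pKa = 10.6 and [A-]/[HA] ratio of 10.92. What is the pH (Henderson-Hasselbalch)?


pH = pKa + log10([A-]/[HA])
pH = 10.6 + log10(10.92)
pH = 11.6382

11.6382


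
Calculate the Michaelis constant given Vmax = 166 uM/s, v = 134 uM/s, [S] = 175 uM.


Km = [S] * (Vmax - v) / v
Km = 175 * (166 - 134) / 134
Km = 41.791 uM

41.791 uM


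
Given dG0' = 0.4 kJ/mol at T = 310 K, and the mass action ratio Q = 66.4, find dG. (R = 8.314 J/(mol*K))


dG = dG0' + RT * ln(Q) / 1000
dG = 0.4 + 8.314 * 310 * ln(66.4) / 1000
dG = 11.2137 kJ/mol

11.2137 kJ/mol


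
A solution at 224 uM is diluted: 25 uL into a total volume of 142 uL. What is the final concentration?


C2 = C1 * V1 / V2
C2 = 224 * 25 / 142
C2 = 39.4366 uM

39.4366 uM


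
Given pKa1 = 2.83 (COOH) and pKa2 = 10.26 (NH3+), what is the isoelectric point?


pI = (pKa1 + pKa2) / 2
pI = (2.83 + 10.26) / 2
pI = 6.545

6.545


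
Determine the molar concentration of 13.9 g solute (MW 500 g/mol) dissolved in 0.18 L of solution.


C = (mass / MW) / volume
C = (13.9 / 500) / 0.18
C = 0.1544 M

0.1544 M


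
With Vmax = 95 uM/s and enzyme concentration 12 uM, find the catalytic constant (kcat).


kcat = Vmax / [E]t
kcat = 95 / 12
kcat = 7.9167 s^-1

7.9167 s^-1


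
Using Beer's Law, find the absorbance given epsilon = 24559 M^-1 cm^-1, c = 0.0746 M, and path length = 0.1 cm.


A = epsilon * c * l
A = 24559 * 0.0746 * 0.1
A = 183.2101

183.2101


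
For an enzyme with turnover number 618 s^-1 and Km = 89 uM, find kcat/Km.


Catalytic efficiency = kcat / Km
= 618 / 89
= 6.9438 uM^-1*s^-1

6.9438 uM^-1*s^-1


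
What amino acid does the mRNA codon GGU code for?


Standard genetic code lookup.
Codon GGU -> Gly

Gly


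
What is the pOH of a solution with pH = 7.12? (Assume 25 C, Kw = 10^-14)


pOH = 14 - pH
pOH = 14 - 7.12
pOH = 6.88

6.88


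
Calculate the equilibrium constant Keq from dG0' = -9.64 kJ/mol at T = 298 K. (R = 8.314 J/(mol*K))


Keq = exp(-dG0 * 1000 / (R * T))
Keq = exp(-(-9.64) * 1000 / (8.314 * 298))
Keq = 48.9552

48.9552


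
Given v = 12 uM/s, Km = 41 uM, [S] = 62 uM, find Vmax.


Vmax = v * (Km + [S]) / [S]
Vmax = 12 * (41 + 62) / 62
Vmax = 19.9355 uM/s

19.9355 uM/s


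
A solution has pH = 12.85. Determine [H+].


[H+] = 10^(-pH)
[H+] = 10^(-12.85)
[H+] = 1.413e-13 M

1.413e-13 M


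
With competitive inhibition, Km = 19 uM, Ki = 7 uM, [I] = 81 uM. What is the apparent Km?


Km_app = Km * (1 + [I]/Ki)
Km_app = 19 * (1 + 81/7)
Km_app = 238.8571 uM

238.8571 uM


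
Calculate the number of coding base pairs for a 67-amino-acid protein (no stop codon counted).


Each amino acid = 1 codon = 3 bp
bp = 67 * 3 = 201 bp

201 bp


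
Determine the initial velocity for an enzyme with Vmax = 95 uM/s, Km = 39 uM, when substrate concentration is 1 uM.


v = Vmax * [S] / (Km + [S])
v = 95 * 1 / (39 + 1)
v = 2.375 uM/s

2.375 uM/s


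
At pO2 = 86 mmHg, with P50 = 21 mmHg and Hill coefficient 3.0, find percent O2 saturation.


Y = pO2^n / (P50^n + pO2^n)
Y = 86^3.0 / (21^3.0 + 86^3.0)
Y = 98.56%

98.56%


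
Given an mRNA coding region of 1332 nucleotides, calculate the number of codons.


codons = nucleotides / 3
codons = 1332 / 3 = 444

444


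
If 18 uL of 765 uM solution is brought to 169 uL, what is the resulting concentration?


C2 = C1 * V1 / V2
C2 = 765 * 18 / 169
C2 = 81.4793 uM

81.4793 uM


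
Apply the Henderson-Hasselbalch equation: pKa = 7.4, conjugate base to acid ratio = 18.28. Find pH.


pH = pKa + log10([A-]/[HA])
pH = 7.4 + log10(18.28)
pH = 8.662

8.662


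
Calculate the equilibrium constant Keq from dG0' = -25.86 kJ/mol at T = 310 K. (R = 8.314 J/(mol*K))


Keq = exp(-dG0 * 1000 / (R * T))
Keq = exp(-(-25.86) * 1000 / (8.314 * 310))
Keq = 22779.1411

22779.1411


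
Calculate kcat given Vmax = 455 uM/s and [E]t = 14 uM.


kcat = Vmax / [E]t
kcat = 455 / 14
kcat = 32.5 s^-1

32.5 s^-1


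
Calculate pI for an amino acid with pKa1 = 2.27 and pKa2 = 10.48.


pI = (pKa1 + pKa2) / 2
pI = (2.27 + 10.48) / 2
pI = 6.375

6.375


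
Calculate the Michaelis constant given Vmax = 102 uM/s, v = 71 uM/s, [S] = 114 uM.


Km = [S] * (Vmax - v) / v
Km = 114 * (102 - 71) / 71
Km = 49.7746 uM

49.7746 uM


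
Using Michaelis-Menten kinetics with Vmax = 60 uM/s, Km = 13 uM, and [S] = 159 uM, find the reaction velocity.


v = Vmax * [S] / (Km + [S])
v = 60 * 159 / (13 + 159)
v = 55.4651 uM/s

55.4651 uM/s


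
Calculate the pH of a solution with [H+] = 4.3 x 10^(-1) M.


pH = -log10([H+])
pH = -log10(4.3 x 10^(-1))
pH = 0.3665

0.3665


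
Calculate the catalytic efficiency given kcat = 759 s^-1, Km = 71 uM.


Catalytic efficiency = kcat / Km
= 759 / 71
= 10.6901 uM^-1*s^-1

10.6901 uM^-1*s^-1


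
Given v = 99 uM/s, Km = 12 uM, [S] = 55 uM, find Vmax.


Vmax = v * (Km + [S]) / [S]
Vmax = 99 * (12 + 55) / 55
Vmax = 120.6 uM/s

120.6 uM/s


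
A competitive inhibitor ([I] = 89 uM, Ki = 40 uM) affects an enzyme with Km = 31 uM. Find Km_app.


Km_app = Km * (1 + [I]/Ki)
Km_app = 31 * (1 + 89/40)
Km_app = 99.975 uM

99.975 uM


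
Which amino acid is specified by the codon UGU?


Standard genetic code lookup.
Codon UGU -> Cys

Cys


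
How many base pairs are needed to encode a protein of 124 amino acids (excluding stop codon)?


Each amino acid = 1 codon = 3 bp
bp = 124 * 3 = 372 bp

372 bp


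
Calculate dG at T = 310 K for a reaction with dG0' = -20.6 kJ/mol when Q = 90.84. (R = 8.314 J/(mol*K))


dG = dG0' + RT * ln(Q) / 1000
dG = -20.6 + 8.314 * 310 * ln(90.84) / 1000
dG = -8.9785 kJ/mol

-8.9785 kJ/mol


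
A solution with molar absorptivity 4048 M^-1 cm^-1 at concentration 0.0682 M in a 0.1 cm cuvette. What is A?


A = epsilon * c * l
A = 4048 * 0.0682 * 0.1
A = 27.6074

27.6074


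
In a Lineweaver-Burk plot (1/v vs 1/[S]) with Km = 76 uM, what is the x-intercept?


x-intercept = -1/Km
= -1/76
= -0.0132 1/uM

-0.0132 1/uM


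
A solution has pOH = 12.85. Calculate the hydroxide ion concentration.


[OH-] = 10^(-pOH)
[OH-] = 10^(-12.85)
[OH-] = 1.413e-13 M

1.413e-13 M


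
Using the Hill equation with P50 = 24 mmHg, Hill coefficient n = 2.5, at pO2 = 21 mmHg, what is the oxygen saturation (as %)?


Y = pO2^n / (P50^n + pO2^n)
Y = 21^2.5 / (24^2.5 + 21^2.5)
Y = 41.73%

41.73%


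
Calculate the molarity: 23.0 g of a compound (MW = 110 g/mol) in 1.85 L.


C = (mass / MW) / volume
C = (23.0 / 110) / 1.85
C = 0.113 M

0.113 M


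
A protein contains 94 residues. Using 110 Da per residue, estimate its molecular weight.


MW = n_residues * 110 Da
MW = 94 * 110
MW = 10340 Da

10340 Da


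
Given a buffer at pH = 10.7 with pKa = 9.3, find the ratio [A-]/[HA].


[A-]/[HA] = 10^(pH - pKa)
= 10^(10.7 - 9.3)
= 25.1189

25.1189


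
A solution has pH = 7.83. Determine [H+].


[H+] = 10^(-pH)
[H+] = 10^(-7.83)
[H+] = 1.479e-08 M

1.479e-08 M


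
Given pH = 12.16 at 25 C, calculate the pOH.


pOH = 14 - pH
pOH = 14 - 12.16
pOH = 1.84

1.84


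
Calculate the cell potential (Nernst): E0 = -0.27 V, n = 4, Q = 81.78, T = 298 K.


E = E0 - (RT/nF) * ln(Q)
E = -0.27 - (8.314 * 298 / (4 * 96485)) * ln(81.78)
E = -0.2983 V

-0.2983 V


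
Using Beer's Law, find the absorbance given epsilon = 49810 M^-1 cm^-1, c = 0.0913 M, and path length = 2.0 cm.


A = epsilon * c * l
A = 49810 * 0.0913 * 2.0
A = 9095.306

9095.306


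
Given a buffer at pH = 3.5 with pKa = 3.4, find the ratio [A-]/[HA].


[A-]/[HA] = 10^(pH - pKa)
= 10^(3.5 - 3.4)
= 1.2589

1.2589


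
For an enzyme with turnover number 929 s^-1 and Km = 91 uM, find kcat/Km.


Catalytic efficiency = kcat / Km
= 929 / 91
= 10.2088 uM^-1*s^-1

10.2088 uM^-1*s^-1


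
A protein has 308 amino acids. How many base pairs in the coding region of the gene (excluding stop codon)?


Each amino acid = 1 codon = 3 bp
bp = 308 * 3 = 924 bp

924 bp


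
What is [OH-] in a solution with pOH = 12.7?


[OH-] = 10^(-pOH)
[OH-] = 10^(-12.7)
[OH-] = 1.995e-13 M

1.995e-13 M


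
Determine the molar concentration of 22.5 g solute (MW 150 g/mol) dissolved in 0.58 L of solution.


C = (mass / MW) / volume
C = (22.5 / 150) / 0.58
C = 0.2586 M

0.2586 M


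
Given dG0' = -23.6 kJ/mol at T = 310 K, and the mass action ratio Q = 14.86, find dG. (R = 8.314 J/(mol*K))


dG = dG0' + RT * ln(Q) / 1000
dG = -23.6 + 8.314 * 310 * ln(14.86) / 1000
dG = -16.6446 kJ/mol

-16.6446 kJ/mol


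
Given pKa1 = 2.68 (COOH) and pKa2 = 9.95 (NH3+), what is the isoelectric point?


pI = (pKa1 + pKa2) / 2
pI = (2.68 + 9.95) / 2
pI = 6.315

6.315


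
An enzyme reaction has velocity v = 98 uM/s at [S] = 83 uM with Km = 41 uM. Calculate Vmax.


Vmax = v * (Km + [S]) / [S]
Vmax = 98 * (41 + 83) / 83
Vmax = 146.4096 uM/s

146.4096 uM/s


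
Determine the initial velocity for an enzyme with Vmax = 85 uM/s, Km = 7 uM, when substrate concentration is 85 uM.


v = Vmax * [S] / (Km + [S])
v = 85 * 85 / (7 + 85)
v = 78.5326 uM/s

78.5326 uM/s


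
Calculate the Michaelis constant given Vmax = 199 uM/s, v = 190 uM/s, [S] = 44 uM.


Km = [S] * (Vmax - v) / v
Km = 44 * (199 - 190) / 190
Km = 2.0842 uM

2.0842 uM


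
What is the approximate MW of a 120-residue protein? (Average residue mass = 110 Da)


MW = n_residues * 110 Da
MW = 120 * 110
MW = 13200 Da

13200 Da


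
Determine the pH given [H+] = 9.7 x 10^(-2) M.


pH = -log10([H+])
pH = -log10(9.7 x 10^(-2))
pH = 1.0132

1.0132


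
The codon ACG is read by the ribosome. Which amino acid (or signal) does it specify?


Standard genetic code lookup.
Codon ACG -> Thr

Thr


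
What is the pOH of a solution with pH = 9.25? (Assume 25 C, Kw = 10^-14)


pOH = 14 - pH
pOH = 14 - 9.25
pOH = 4.75

4.75


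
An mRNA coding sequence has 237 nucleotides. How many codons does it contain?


codons = nucleotides / 3
codons = 237 / 3 = 79

79


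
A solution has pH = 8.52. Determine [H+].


[H+] = 10^(-pH)
[H+] = 10^(-8.52)
[H+] = 3.020e-09 M

3.020e-09 M


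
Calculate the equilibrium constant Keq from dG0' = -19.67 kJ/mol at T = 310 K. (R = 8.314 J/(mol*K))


Keq = exp(-dG0 * 1000 / (R * T))
Keq = exp(-(-19.67) * 1000 / (8.314 * 310))
Keq = 2062.965

2062.965


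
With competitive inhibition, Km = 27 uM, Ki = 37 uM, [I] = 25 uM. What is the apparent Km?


Km_app = Km * (1 + [I]/Ki)
Km_app = 27 * (1 + 25/37)
Km_app = 45.2432 uM

45.2432 uM


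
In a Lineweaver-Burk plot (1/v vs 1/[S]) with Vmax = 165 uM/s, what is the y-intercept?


y-intercept = 1/Vmax
= 1/165
= 0.0061 s/uM

0.0061 s/uM


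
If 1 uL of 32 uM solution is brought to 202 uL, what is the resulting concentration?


C2 = C1 * V1 / V2
C2 = 32 * 1 / 202
C2 = 0.1584 uM

0.1584 uM


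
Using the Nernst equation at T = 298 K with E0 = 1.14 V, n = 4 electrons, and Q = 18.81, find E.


E = E0 - (RT/nF) * ln(Q)
E = 1.14 - (8.314 * 298 / (4 * 96485)) * ln(18.81)
E = 1.1212 V

1.1212 V


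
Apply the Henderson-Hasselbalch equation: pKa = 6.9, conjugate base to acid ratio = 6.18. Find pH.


pH = pKa + log10([A-]/[HA])
pH = 6.9 + log10(6.18)
pH = 7.691

7.691


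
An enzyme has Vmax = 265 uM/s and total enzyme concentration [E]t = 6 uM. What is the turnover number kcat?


kcat = Vmax / [E]t
kcat = 265 / 6
kcat = 44.1667 s^-1

44.1667 s^-1


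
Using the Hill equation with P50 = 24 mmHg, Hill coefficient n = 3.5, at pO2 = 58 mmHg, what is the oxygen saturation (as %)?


Y = pO2^n / (P50^n + pO2^n)
Y = 58^3.5 / (24^3.5 + 58^3.5)
Y = 95.64%

95.64%


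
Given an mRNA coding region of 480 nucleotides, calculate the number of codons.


codons = nucleotides / 3
codons = 480 / 3 = 160

160


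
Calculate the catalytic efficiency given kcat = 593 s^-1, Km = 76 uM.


Catalytic efficiency = kcat / Km
= 593 / 76
= 7.8026 uM^-1*s^-1

7.8026 uM^-1*s^-1


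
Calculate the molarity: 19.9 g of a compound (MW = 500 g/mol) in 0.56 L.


C = (mass / MW) / volume
C = (19.9 / 500) / 0.56
C = 0.0711 M

0.0711 M


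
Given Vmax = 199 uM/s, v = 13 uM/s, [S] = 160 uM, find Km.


Km = [S] * (Vmax - v) / v
Km = 160 * (199 - 13) / 13
Km = 2289.2308 uM

2289.2308 uM


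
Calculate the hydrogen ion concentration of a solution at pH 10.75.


[H+] = 10^(-pH)
[H+] = 10^(-10.75)
[H+] = 1.778e-11 M

1.778e-11 M


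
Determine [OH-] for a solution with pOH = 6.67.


[OH-] = 10^(-pOH)
[OH-] = 10^(-6.67)
[OH-] = 2.138e-07 M

2.138e-07 M


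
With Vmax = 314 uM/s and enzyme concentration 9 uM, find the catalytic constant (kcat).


kcat = Vmax / [E]t
kcat = 314 / 9
kcat = 34.8889 s^-1

34.8889 s^-1


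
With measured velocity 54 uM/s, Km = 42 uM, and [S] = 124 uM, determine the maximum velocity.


Vmax = v * (Km + [S]) / [S]
Vmax = 54 * (42 + 124) / 124
Vmax = 72.2903 uM/s

72.2903 uM/s


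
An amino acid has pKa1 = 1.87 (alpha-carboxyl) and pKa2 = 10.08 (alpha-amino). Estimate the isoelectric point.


pI = (pKa1 + pKa2) / 2
pI = (1.87 + 10.08) / 2
pI = 5.975

5.975


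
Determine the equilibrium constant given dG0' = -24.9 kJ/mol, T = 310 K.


Keq = exp(-dG0 * 1000 / (R * T))
Keq = exp(-(-24.9) * 1000 / (8.314 * 310))
Keq = 15695.4083

15695.4083


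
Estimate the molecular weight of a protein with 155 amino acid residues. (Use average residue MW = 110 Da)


MW = n_residues * 110 Da
MW = 155 * 110
MW = 17050 Da

17050 Da


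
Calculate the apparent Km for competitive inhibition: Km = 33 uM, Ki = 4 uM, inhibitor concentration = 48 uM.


Km_app = Km * (1 + [I]/Ki)
Km_app = 33 * (1 + 48/4)
Km_app = 429.0 uM

429.0 uM


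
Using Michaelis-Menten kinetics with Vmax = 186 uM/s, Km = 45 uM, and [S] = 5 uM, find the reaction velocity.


v = Vmax * [S] / (Km + [S])
v = 186 * 5 / (45 + 5)
v = 18.6 uM/s

18.6 uM/s


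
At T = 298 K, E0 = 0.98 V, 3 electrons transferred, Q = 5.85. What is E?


E = E0 - (RT/nF) * ln(Q)
E = 0.98 - (8.314 * 298 / (3 * 96485)) * ln(5.85)
E = 0.9649 V

0.9649 V


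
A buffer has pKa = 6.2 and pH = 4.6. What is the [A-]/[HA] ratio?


[A-]/[HA] = 10^(pH - pKa)
= 10^(4.6 - 6.2)
= 0.0251

0.0251


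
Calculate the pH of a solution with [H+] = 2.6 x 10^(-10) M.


pH = -log10([H+])
pH = -log10(2.6 x 10^(-10))
pH = 9.585

9.585


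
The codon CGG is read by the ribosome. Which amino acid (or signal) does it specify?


Standard genetic code lookup.
Codon CGG -> Arg

Arg


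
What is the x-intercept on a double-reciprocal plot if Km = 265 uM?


x-intercept = -1/Km
= -1/265
= -0.0038 1/uM

-0.0038 1/uM


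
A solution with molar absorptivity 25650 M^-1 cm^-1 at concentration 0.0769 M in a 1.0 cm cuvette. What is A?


A = epsilon * c * l
A = 25650 * 0.0769 * 1.0
A = 1972.485

1972.485


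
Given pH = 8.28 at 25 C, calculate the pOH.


pOH = 14 - pH
pOH = 14 - 8.28
pOH = 5.72

5.72


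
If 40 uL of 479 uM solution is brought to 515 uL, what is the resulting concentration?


C2 = C1 * V1 / V2
C2 = 479 * 40 / 515
C2 = 37.2039 uM

37.2039 uM


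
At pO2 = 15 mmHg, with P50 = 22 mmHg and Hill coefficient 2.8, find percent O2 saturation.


Y = pO2^n / (P50^n + pO2^n)
Y = 15^2.8 / (22^2.8 + 15^2.8)
Y = 25.5%

25.5%


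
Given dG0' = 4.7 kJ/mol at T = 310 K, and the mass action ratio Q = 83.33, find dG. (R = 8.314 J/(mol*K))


dG = dG0' + RT * ln(Q) / 1000
dG = 4.7 + 8.314 * 310 * ln(83.33) / 1000
dG = 16.0991 kJ/mol

16.0991 kJ/mol


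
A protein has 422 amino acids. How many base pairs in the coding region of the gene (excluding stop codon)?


Each amino acid = 1 codon = 3 bp
bp = 422 * 3 = 1266 bp

1266 bp


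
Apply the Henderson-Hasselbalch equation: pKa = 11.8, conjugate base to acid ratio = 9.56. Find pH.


pH = pKa + log10([A-]/[HA])
pH = 11.8 + log10(9.56)
pH = 12.7805

12.7805


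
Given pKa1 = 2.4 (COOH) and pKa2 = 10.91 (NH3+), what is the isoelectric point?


pI = (pKa1 + pKa2) / 2
pI = (2.4 + 10.91) / 2
pI = 6.655

6.655


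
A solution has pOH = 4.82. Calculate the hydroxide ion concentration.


[OH-] = 10^(-pOH)
[OH-] = 10^(-4.82)
[OH-] = 1.514e-05 M

1.514e-05 M


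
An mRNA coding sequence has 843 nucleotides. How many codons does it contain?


codons = nucleotides / 3
codons = 843 / 3 = 281

281


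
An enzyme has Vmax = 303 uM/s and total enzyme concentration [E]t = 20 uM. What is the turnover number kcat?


kcat = Vmax / [E]t
kcat = 303 / 20
kcat = 15.15 s^-1

15.15 s^-1


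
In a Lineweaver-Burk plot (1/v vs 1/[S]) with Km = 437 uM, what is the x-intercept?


x-intercept = -1/Km
= -1/437
= -0.0023 1/uM

-0.0023 1/uM


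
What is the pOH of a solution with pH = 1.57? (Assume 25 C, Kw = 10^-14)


pOH = 14 - pH
pOH = 14 - 1.57
pOH = 12.43

12.43


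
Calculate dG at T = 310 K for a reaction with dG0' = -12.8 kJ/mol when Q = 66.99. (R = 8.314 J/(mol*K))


dG = dG0' + RT * ln(Q) / 1000
dG = -12.8 + 8.314 * 310 * ln(66.99) / 1000
dG = -1.9635 kJ/mol

-1.9635 kJ/mol


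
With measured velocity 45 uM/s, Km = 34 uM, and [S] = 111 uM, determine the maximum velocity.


Vmax = v * (Km + [S]) / [S]
Vmax = 45 * (34 + 111) / 111
Vmax = 58.7838 uM/s

58.7838 uM/s


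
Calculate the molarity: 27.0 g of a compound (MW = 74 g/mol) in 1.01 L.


C = (mass / MW) / volume
C = (27.0 / 74) / 1.01
C = 0.3613 M

0.3613 M


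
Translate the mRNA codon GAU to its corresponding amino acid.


Standard genetic code lookup.
Codon GAU -> Asp

Asp


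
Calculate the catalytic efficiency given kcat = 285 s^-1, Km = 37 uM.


Catalytic efficiency = kcat / Km
= 285 / 37
= 7.7027 uM^-1*s^-1

7.7027 uM^-1*s^-1


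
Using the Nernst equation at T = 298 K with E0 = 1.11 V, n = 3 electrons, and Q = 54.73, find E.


E = E0 - (RT/nF) * ln(Q)
E = 1.11 - (8.314 * 298 / (3 * 96485)) * ln(54.73)
E = 1.0757 V

1.0757 V
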